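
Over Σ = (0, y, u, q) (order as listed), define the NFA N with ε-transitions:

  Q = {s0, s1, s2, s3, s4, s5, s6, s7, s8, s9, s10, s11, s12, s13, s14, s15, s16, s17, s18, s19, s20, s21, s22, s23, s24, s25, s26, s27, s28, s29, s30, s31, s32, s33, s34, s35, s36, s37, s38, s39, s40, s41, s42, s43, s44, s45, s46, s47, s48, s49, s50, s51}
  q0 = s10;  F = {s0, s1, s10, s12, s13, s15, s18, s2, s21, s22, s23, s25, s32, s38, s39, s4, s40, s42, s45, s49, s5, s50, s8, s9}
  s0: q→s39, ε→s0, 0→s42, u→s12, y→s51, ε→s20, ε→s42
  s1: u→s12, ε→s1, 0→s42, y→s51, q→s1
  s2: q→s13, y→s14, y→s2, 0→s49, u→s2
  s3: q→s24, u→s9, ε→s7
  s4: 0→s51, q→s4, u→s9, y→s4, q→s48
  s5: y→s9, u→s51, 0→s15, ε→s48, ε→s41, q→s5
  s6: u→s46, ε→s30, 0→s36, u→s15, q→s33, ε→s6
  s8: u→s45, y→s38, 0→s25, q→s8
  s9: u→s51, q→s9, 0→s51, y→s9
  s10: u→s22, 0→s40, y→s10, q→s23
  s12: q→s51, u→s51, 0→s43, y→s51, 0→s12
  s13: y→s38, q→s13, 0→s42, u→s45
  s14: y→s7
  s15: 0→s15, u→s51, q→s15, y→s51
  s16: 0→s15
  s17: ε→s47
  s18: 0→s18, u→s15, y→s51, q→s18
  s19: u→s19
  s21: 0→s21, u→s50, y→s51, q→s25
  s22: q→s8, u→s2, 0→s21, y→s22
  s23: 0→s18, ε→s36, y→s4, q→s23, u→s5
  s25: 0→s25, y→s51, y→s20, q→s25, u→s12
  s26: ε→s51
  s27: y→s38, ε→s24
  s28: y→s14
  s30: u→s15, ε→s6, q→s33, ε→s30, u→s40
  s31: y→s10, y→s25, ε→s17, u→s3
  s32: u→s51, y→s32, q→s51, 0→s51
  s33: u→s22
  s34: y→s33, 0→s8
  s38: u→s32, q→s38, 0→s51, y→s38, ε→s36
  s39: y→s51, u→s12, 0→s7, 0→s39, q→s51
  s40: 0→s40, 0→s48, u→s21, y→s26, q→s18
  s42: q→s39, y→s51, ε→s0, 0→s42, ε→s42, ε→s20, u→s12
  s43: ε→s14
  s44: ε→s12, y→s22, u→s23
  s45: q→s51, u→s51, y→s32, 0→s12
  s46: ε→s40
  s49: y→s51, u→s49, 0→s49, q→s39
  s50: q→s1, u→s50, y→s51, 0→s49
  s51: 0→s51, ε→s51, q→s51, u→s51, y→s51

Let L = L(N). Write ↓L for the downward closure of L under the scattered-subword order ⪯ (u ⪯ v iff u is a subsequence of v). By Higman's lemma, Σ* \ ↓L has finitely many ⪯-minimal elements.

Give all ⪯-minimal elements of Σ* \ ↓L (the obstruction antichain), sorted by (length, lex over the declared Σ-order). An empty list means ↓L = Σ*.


|Q|=52, |F|=24, |δ|=152 (24 ε).
min D↑ (24 st, q0=0, F={4}): 0:0→1,y→0,u→2,q→3 1:0→1,y→4,u→5,q→6 2:0→5,y→2,u→7,q→8 3:0→6,y→9,u→10,q→3 4:0→4,y→4,u→4,q→4 5:0→5,y→4,u→11,q→12 6:0→6,y→4,u→13,q→6 7:0→14,y→7,u→7,q→15 8:0→12,y→16,u→17,q→8 9:0→4,y→9,u→18,q→9 10:0→13,y→18,u→4,q→10 11:0→14,y→4,u→11,q→19 12:0→12,y→4,u→20,q→12 13:0→13,y→4,u→4,q→13 14:0→14,y→4,u→14,q→21 15:0→22,y→16,u→17,q→15 16:0→4,y→16,u→23,q→16 17:0→20,y→23,u→4,q→4 18:0→4,y→18,u→4,q→18 19:0→22,y→4,u→20,q→19 20:0→20,y→4,u→4,q→4 21:0→21,y→4,u→20,q→4 22:0→22,y→4,u→20,q→21 23:0→4,y→23,u→4,q→4 (ε-aug+det+¬).
'0y': run [33, 19, 4] end={s20,s26,s51,s7} ∉↓L; 2/2 deletions ∈↓L.
'qy0': run [33, 25, 9, 1] end={s51} — reject; 3/3 del acc.
'quu': |S_i|=[33, 25, 12, 1] end={s51} rej; 3/3 del acc.
'uquq': run [33, 27, 22, 7, 1] end={s51} — reject; 4/4 deletions ∈↓L.
'uu0qq': |S_i|=[33, 27, 18, 10, 6, 1] end={s51} rej; 5/5 del acc.
5 words, ⪯-incomp.

min(Σ*\↓L) = [0y, qy0, quu, uquq, uu0qq].


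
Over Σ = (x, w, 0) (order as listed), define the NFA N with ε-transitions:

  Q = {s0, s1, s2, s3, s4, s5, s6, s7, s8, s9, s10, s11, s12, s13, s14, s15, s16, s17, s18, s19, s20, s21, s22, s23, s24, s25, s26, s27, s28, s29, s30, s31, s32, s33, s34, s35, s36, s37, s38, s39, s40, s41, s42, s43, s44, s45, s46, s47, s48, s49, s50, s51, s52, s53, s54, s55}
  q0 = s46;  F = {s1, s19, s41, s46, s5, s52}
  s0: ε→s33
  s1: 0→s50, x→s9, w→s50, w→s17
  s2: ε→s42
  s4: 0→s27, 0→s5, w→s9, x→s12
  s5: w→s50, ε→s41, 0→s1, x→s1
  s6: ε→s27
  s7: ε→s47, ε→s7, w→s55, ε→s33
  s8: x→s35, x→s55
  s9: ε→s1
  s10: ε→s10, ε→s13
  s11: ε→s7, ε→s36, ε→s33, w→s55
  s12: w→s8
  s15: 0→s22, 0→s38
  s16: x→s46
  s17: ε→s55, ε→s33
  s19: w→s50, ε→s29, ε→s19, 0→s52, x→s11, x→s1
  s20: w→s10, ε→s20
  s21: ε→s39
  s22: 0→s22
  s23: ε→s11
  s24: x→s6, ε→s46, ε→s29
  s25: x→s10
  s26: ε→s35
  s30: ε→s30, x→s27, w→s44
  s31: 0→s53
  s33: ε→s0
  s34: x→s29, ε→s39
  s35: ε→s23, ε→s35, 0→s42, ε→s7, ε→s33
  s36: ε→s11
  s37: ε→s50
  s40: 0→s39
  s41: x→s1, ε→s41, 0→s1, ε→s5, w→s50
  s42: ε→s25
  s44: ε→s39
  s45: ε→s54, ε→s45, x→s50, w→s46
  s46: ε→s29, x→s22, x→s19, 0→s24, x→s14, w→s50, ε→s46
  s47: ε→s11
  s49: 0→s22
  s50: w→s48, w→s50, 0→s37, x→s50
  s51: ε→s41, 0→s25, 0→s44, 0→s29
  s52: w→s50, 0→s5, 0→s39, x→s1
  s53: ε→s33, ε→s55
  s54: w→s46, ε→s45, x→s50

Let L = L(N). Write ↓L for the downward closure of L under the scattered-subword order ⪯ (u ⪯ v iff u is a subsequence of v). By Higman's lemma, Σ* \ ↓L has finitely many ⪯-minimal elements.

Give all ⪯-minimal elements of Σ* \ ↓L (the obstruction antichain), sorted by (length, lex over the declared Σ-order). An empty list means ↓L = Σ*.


|Q|=56, |F|=6, |δ|=102 (45 ε).
min D↑ (6 st, q0=0, F={2}): 0:x→1,w→2,0→0 1:x→3,w→2,0→4 2:x→2,w→2,0→2 3:x→3,w→2,0→2 4:x→3,w→2,0→5 5:x→3,w→2,0→3 [Hopcroft].
'w': |S_i|=[25, 7] end={s0,s17,s33,s37,s48,s50,s55} ∉↓L; 1/1 deletions ∈↓L.
'xx0': N↓-sim [25, 23, 13, 3] end={s37,s48,s50} rej; 3/3 del acc.
'x0000': |S_i|=[25, 23, 14, 13, 10, 4] end={s22,s37,s48,s50} ∉↓L; 5/5 del acc.
3 obstructions.

Antichain: [w, xx0, x0000].


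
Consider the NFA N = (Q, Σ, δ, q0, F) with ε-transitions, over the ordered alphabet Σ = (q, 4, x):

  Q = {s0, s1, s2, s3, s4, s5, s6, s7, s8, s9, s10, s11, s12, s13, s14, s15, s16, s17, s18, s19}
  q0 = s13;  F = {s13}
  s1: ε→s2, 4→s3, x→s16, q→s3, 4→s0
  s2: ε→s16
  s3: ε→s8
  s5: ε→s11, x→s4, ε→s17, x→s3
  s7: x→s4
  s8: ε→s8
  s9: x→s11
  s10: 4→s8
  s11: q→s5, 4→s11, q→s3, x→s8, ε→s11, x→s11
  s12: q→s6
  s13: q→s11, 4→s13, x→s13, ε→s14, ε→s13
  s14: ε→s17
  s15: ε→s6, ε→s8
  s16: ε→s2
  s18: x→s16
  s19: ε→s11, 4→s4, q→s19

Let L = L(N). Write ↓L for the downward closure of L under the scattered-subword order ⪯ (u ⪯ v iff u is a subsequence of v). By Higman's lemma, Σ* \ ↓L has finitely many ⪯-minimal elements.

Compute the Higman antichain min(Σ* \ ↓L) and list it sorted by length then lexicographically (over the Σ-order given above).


Antichain: [q].

|Q|=20, |F|=1, |δ|=35 (14 ε).
min D↑ (2 st, q0=0, F={1}): 0:q→1,4→0,x→0 1:q→1,4→1,x→1 [Hopcroft].
'q': run [8, 6] end={s11,s17,s3,s4,s5,s8} ∉↓L; 1/1 del acc.
1 words, ⪯-incomp.


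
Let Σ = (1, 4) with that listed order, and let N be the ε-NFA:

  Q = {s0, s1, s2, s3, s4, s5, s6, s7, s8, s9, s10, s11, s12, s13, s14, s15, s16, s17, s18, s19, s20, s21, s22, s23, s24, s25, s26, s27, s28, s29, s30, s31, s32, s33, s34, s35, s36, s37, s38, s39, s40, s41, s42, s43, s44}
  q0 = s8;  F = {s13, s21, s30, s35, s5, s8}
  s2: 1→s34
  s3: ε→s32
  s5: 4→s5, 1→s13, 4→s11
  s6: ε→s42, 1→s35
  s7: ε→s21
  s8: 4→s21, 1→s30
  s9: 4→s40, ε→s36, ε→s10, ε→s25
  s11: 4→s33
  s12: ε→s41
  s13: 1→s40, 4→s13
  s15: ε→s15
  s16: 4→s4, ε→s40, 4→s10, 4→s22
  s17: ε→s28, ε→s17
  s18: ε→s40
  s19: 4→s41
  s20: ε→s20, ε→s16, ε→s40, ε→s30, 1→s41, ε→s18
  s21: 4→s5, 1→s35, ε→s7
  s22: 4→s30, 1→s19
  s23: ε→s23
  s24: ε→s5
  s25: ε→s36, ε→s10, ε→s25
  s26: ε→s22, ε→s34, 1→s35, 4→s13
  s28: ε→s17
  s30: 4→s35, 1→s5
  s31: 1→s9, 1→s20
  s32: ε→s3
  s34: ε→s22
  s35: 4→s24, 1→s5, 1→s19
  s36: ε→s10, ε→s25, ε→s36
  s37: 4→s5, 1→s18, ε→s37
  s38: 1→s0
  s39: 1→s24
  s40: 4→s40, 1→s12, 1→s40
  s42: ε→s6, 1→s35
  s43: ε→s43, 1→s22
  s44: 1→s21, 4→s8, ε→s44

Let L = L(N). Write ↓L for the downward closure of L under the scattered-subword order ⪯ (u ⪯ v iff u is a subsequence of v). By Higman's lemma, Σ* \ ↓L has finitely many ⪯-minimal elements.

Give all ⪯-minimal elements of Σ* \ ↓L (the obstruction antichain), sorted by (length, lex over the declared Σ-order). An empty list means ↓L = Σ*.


min(Σ*\↓L) = [1111, 4411].

|Q|=45, |F|=6, |δ|=75 (35 ε).
min D↑ (7 st, q0=0, F={6}): 0:1→1,4→2 1:1→3,4→4 2:1→4,4→3 3:1→5,4→3 4:1→3,4→3 5:1→6,4→5 6:1→6,4→6 (ε-aug+det+¬).
'1111': run [14, 11, 8, 4, 3] end={s12,s40,s41} — reject; 4/4 del acc.
'4411': N↓-sim [14, 12, 8, 4, 3] end={s12,s40,s41} rej; 4/4 del acc.
2 minimals (antichain).


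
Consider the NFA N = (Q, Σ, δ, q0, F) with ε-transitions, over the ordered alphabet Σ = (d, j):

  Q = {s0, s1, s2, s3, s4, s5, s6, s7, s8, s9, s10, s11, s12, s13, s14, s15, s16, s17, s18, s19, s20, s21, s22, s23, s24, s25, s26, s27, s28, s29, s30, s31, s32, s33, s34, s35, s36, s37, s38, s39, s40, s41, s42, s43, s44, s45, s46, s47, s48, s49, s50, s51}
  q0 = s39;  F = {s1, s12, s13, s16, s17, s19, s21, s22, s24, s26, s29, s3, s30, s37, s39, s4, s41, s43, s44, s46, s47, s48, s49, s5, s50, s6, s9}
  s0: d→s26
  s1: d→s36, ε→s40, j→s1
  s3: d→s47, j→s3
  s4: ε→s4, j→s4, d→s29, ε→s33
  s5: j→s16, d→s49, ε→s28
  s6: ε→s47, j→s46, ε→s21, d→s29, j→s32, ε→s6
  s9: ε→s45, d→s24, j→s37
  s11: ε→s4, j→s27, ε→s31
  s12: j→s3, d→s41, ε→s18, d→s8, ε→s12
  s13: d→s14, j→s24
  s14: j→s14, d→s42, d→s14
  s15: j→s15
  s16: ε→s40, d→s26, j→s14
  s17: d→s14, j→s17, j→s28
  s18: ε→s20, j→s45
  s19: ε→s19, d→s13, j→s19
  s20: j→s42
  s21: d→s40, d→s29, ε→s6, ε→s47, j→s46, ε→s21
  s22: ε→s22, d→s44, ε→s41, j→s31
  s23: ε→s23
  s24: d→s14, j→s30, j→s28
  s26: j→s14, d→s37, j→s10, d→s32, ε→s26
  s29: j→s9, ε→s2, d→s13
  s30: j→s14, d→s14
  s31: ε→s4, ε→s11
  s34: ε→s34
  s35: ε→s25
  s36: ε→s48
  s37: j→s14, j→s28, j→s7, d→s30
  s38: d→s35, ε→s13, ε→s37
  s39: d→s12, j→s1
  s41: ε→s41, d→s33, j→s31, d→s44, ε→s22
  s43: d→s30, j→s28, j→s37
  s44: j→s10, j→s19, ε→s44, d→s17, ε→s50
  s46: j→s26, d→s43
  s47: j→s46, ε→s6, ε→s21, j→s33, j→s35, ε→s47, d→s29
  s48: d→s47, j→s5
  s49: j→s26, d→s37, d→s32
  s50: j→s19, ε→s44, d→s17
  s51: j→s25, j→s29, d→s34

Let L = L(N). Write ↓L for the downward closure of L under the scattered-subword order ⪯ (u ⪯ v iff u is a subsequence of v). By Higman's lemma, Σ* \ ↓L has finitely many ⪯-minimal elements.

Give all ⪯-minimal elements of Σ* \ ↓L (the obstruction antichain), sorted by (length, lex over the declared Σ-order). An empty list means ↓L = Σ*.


|Q|=52, |F|=27, |δ|=119 (38 ε).
min D↑ (24 st, q0=0, F={16}): 0:d→1,j→2 1:d→3,j→4 2:d→5,j→2 3:d→6,j→7 4:d→8,j→4 5:d→8,j→9 6:d→10,j→11 7:d→12,j→7 8:d→12,j→13 9:d→14,j→15 10:d→16,j→10 11:d→17,j→11 12:d→17,j→18 13:d→19,j→20 14:d→21,j→20 15:d→20,j→16 16:d→16,j→16 17:d→16,j→22 18:d→22,j→21 19:d→23,j→21 20:d→21,j→16 21:d→23,j→16 22:d→16,j→23 23:d→16,j→16 [Hopcroft].
'ddddd': run [46, 44, 36, 21, 7, 2] end={s14,s42} — reject; 5/5 deletions ∈↓L.
'jdjjj': |S_i|=[46, 37, 29, 21, 11, 5] end={s10,s14,s28,s42,s7} rej; 5/5 single-dels accept.
'jdjddj': run [46, 37, 29, 21, 12, 7, 4] end={s14,s28,s42,s7} — reject; 6/6 del acc.
3 minimals (antichain).

Antichain: [ddddd, jdjjj, jdjddj].


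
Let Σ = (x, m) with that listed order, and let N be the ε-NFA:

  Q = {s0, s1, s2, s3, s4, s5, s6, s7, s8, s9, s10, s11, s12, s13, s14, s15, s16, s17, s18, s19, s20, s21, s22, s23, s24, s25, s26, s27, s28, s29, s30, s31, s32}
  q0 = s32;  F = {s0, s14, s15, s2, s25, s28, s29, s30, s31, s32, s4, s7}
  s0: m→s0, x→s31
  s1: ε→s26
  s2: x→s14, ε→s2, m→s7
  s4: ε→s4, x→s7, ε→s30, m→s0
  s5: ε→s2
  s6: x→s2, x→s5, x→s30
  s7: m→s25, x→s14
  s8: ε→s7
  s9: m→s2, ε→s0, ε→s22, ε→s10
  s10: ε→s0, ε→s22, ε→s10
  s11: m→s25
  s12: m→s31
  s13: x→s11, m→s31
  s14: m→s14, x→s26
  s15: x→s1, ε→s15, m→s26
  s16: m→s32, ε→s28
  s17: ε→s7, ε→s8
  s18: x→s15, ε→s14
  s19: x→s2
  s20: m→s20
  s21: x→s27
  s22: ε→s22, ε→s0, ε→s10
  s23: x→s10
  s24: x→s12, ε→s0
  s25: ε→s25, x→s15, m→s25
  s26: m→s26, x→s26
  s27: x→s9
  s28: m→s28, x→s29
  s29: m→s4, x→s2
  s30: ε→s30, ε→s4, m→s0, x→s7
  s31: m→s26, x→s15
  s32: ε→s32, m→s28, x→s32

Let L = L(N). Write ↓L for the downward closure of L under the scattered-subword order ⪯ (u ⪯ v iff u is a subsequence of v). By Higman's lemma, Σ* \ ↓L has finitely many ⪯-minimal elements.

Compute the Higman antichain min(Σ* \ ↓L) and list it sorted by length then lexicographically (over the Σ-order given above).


|Q|=33, |F|=12, |δ|=67 (25 ε).
min D↑ (12 st, q0=0, F={8}): 0:x→0,m→1 1:x→2,m→1 2:x→3,m→4 3:x→5,m→6 4:x→6,m→7 5:x→8,m→5 6:x→5,m→9 7:x→10,m→7 8:x→8,m→8 9:x→11,m→9 10:x→11,m→8 11:x→8,m→8.
'mxxxx': |S_i|=[14, 13, 12, 8, 4, 2] end={s1,s26} — reject; 5/5 single-dels accept.
'mxmmxm': N↓-sim [14, 13, 12, 10, 7, 4, 1] end={s26} ∉↓L; 6/6 del acc.
2 obstructions.

min(Σ*\↓L) = [mxxxx, mxmmxm].


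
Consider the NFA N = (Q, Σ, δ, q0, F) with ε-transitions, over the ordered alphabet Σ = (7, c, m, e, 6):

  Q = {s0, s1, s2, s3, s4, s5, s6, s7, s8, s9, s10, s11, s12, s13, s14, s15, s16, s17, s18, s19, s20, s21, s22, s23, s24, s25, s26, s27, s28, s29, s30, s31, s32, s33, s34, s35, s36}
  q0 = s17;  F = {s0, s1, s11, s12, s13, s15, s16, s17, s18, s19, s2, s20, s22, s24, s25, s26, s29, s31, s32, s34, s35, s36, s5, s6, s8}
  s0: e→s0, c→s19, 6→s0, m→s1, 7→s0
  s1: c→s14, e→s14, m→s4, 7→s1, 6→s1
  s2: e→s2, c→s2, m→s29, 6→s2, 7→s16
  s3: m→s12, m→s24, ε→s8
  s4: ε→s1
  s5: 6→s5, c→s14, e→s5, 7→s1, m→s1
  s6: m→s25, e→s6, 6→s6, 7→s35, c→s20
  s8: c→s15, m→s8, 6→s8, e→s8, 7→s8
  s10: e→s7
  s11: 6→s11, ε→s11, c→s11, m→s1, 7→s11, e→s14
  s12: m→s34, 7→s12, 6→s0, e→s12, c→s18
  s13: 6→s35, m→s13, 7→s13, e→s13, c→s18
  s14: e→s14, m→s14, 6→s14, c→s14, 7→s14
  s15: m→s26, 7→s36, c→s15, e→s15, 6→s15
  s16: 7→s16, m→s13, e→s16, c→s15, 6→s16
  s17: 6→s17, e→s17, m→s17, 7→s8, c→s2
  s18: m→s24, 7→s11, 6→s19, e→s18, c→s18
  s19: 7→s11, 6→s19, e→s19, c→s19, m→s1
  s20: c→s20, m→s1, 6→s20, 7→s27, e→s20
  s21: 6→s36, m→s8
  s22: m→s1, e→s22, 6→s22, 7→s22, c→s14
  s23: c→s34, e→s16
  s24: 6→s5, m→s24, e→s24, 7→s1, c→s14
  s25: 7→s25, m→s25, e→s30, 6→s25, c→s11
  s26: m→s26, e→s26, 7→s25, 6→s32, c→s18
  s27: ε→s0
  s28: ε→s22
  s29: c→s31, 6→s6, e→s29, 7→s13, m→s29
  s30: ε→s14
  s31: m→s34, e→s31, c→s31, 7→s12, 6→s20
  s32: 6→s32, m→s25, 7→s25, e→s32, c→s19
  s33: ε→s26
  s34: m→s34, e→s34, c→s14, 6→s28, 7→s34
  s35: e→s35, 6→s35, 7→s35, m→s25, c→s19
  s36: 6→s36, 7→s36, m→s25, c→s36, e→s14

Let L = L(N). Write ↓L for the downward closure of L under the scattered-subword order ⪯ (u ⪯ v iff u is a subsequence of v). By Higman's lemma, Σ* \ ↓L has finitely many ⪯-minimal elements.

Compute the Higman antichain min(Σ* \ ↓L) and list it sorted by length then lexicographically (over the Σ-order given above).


|Q|=37, |F|=25, |δ|=144 (7 ε).
min D↑ (26 st, q0=0, F={12}): 0:7→1,c→2,m→0,e→0,6→0 1:7→1,c→3,m→1,e→1,6→1 2:7→4,c→2,m→5,e→2,6→2 3:7→6,c→3,m→7,e→3,6→3 4:7→4,c→3,m→8,e→4,6→4 5:7→8,c→9,m→5,e→5,6→10 6:7→6,c→6,m→11,e→12,6→6 7:7→11,c→13,m→7,e→7,6→14 8:7→8,c→13,m→8,e→8,6→15 9:7→16,c→9,m→17,e→9,6→18 10:7→15,c→18,m→11,e→10,6→10 11:7→11,c→19,m→11,e→12,6→11 12:7→12,c→12,m→12,e→12,6→12 13:7→19,c→13,m→20,e→13,6→21 14:7→11,c→21,m→11,e→14,6→14 15:7→15,c→21,m→11,e→15,6→15 16:7→16,c→13,m→17,e→16,6→22 17:7→17,c→12,m→17,e→17,6→23 18:7→22,c→18,m→24,e→18,6→18 19:7→19,c→19,m→24,e→12,6→19 20:7→24,c→12,m→20,e→20,6→25 21:7→19,c→21,m→24,e→21,6→21 22:7→22,c→21,m→24,e→22,6→22 23:7→23,c→12,m→24,e→23,6→23 24:7→24,c→12,m→24,e→12,6→24 25:7→24,c→12,m→24,e→25,6→25.
'7c7e': N↓-sim [30, 24, 14, 7, 2] end={s14,s30} rej; 4/4 deletions ∈↓L.
'cmcmc': |S_i|=[30, 28, 24, 16, 8, 1] end={s14} ∉↓L; 5/5 deletions ∈↓L.
'cm6me': N↓-sim [30, 28, 24, 16, 6, 2] end={s14,s30} rej; 5/5 single-dels accept.
3 minimals (antichain).

A = [7c7e, cmcmc, cm6me].


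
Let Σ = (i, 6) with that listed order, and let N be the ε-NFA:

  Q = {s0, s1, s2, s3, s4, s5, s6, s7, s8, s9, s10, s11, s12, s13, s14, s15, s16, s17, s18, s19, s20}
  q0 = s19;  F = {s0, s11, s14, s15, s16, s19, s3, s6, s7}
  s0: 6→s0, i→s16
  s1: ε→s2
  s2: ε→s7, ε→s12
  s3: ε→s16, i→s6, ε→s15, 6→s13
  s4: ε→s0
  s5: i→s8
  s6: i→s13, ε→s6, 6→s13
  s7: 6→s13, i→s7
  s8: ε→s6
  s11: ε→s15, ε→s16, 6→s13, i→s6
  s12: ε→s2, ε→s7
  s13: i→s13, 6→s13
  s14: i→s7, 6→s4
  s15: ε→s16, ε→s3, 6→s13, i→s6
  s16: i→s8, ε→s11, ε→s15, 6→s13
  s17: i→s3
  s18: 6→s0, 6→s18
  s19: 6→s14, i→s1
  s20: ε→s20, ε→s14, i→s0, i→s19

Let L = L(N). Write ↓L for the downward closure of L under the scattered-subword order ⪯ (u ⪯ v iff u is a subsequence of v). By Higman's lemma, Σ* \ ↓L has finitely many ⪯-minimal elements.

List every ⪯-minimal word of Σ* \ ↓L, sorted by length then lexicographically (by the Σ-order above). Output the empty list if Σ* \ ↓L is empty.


min(Σ*\↓L) = [i6, 66iii].

|Q|=21, |F|=9, |δ|=44 (18 ε).
min D↑ (7 st, q0=0, F={3}): 0:i→1,6→2 1:i→1,6→3 2:i→1,6→4 3:i→3,6→3 4:i→5,6→4 5:i→6,6→3 6:i→3,6→3 [Hopcroft].
'i6': N↓-sim [15, 11, 1] end={s13} — reject; 2/2 del acc.
'66iii': run [15, 11, 9, 7, 3, 1] end={s13} rej; 5/5 del acc.
2 words, ⪯-incomp.


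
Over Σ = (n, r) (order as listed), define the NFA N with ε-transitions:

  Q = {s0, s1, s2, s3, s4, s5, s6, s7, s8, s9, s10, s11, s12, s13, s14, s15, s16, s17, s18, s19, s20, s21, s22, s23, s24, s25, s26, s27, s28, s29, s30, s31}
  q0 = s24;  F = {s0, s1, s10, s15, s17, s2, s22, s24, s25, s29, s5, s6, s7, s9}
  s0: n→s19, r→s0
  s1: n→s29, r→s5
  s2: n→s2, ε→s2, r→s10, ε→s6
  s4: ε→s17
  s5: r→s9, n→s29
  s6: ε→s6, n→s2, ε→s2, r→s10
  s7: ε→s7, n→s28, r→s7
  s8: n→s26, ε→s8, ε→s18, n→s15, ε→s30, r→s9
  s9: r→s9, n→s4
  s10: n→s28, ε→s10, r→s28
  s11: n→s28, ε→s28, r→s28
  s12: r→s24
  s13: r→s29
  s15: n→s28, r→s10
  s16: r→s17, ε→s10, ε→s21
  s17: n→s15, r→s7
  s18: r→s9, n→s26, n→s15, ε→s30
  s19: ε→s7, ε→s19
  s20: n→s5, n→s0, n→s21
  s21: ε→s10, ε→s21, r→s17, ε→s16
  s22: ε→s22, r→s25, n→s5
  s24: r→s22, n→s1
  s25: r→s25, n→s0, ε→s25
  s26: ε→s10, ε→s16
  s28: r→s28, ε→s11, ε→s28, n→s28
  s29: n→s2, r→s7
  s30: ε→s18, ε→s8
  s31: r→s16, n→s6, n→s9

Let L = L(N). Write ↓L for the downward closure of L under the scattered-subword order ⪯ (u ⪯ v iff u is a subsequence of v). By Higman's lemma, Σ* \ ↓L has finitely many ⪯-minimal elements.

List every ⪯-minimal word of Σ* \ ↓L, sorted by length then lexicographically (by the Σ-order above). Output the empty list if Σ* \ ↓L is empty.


|Q|=32, |F|=14, |δ|=75 (27 ε).
min D↑ (14 st, q0=0, F={11}): 0:n→1,r→2 1:n→3,r→4 2:n→4,r→5 3:n→6,r→7 4:n→3,r→8 5:n→9,r→5 6:n→6,r→10 7:n→11,r→7 8:n→12,r→8 9:n→7,r→9 10:n→11,r→11 11:n→11,r→11 12:n→13,r→7 13:n→11,r→10 [Hopcroft].
'nnrn': N↓-sim [18, 15, 11, 4, 2] end={s11,s28} — reject; 4/4 single-dels accept.
'nnnrr': |S_i|=[18, 15, 11, 6, 3, 2] end={s11,s28} — reject; 5/5 deletions ∈↓L.
'rrnnn': |S_i|=[18, 16, 11, 9, 6, 2] end={s11,s28} ∉↓L; 5/5 del acc.
3 obstructions.

A = [nnrn, nnnrr, rrnnn].


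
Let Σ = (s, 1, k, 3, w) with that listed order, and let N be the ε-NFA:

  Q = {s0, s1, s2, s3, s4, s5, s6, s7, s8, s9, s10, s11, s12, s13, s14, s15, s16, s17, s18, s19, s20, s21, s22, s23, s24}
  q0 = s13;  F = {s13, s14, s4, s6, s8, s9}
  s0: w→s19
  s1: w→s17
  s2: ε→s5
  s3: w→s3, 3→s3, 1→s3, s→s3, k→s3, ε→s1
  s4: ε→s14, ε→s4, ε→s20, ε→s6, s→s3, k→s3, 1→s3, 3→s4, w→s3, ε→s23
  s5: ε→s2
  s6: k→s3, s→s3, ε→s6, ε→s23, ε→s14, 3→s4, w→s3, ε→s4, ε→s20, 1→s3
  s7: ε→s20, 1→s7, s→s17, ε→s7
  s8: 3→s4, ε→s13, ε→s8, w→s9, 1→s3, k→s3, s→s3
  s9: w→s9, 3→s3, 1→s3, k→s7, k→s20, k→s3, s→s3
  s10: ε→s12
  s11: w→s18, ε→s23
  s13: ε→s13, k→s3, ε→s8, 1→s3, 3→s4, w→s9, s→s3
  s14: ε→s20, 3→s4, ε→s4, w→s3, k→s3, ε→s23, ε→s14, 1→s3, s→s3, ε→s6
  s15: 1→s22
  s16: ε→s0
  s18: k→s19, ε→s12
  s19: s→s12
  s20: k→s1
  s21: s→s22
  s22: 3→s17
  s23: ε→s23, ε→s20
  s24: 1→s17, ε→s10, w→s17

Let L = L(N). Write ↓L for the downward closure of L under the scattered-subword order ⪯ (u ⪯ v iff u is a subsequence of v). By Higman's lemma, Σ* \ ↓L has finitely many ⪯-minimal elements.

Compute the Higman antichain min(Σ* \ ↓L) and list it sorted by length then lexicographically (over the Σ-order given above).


|Q|=25, |F|=6, |δ|=81 (31 ε).
min D↑ (4 st, q0=0, F={1}): 0:s→1,1→1,k→1,3→2,w→3 1:s→1,1→1,k→1,3→1,w→1 2:s→1,1→1,k→1,3→2,w→1 3:s→1,1→1,k→1,3→1,w→3 (ε-aug+det+¬).
's': run [12, 3] end={s1,s17,s3} rej; 1/1 del acc.
'1': |S_i|=[12, 5] end={s1,s17,s20,s3,s7} rej; 1/1 del acc.
'k': run [12, 5] end={s1,s17,s20,s3,s7} — reject; 1/1 del acc.
'3w': run [12, 8, 3] end={s1,s17,s3} — reject; 2/2 deletions ∈↓L.
'w3': run [12, 6, 3] end={s1,s17,s3} — reject; 2/2 single-dels accept.
5 words, ⪯-incomp.

Antichain: [s, 1, k, 3w, w3].


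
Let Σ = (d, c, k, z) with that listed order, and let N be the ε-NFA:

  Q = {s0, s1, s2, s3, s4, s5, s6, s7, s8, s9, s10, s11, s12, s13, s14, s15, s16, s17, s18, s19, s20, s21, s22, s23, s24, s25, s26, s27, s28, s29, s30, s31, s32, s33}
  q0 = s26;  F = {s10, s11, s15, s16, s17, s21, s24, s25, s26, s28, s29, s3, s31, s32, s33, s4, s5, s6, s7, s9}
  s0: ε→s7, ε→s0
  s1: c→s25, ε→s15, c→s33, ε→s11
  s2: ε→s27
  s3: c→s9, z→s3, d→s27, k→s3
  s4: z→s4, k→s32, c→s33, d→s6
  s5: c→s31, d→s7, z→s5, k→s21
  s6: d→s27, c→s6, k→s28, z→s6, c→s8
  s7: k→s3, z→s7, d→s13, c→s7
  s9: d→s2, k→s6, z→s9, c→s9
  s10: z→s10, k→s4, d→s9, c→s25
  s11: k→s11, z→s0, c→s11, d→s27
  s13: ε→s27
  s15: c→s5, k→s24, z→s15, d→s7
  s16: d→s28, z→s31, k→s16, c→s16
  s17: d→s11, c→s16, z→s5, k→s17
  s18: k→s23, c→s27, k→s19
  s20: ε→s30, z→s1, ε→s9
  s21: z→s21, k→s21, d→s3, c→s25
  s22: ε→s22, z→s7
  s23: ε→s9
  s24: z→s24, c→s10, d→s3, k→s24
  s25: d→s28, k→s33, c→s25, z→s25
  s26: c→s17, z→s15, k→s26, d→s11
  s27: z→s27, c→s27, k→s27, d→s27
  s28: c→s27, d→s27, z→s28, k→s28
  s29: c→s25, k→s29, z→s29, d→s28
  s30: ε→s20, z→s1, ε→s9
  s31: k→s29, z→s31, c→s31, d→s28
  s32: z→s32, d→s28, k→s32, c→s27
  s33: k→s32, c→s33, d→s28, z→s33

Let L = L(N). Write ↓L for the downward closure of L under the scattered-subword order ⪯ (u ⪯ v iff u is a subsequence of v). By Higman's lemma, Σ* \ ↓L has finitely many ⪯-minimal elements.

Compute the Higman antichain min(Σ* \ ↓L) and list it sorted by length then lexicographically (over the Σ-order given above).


A = [dd, ccdc, zkckkc].

|Q|=34, |F|=20, |δ|=105 (12 ε).
min D↑ (21 st, q0=0, F={4}): 0:d→1,c→2,k→0,z→3 1:d→4,c→1,k→1,z→5 2:d→1,c→6,k→2,z→7 3:d→5,c→7,k→8,z→3 4:d→4,c→4,k→4,z→4 5:d→4,c→5,k→9,z→5 6:d→10,c→6,k→6,z→11 7:d→5,c→11,k→12,z→7 8:d→9,c→13,k→8,z→8 9:d→4,c→14,k→9,z→9 10:d→4,c→4,k→10,z→10 11:d→10,c→11,k→15,z→11 12:d→9,c→16,k→12,z→12 13:d→14,c→16,k→17,z→13 14:d→4,c→14,k→18,z→14 15:d→10,c→16,k→15,z→15 16:d→10,c→16,k→19,z→16 17:d→18,c→19,k→20,z→17 18:d→4,c→18,k→10,z→18 19:d→10,c→19,k→20,z→19 20:d→10,c→4,k→20,z→20.
'dd': |S_i|=[25, 11, 3] end={s13,s2,s27} ∉↓L; 2/2 del acc.
'ccdc': N↓-sim [25, 22, 17, 4, 1] end={s27} — reject; 4/4 deletions ∈↓L.
'zkckkc': run [25, 21, 15, 11, 7, 3, 1] end={s27} rej; 6/6 del acc.
3 minimals (antichain).


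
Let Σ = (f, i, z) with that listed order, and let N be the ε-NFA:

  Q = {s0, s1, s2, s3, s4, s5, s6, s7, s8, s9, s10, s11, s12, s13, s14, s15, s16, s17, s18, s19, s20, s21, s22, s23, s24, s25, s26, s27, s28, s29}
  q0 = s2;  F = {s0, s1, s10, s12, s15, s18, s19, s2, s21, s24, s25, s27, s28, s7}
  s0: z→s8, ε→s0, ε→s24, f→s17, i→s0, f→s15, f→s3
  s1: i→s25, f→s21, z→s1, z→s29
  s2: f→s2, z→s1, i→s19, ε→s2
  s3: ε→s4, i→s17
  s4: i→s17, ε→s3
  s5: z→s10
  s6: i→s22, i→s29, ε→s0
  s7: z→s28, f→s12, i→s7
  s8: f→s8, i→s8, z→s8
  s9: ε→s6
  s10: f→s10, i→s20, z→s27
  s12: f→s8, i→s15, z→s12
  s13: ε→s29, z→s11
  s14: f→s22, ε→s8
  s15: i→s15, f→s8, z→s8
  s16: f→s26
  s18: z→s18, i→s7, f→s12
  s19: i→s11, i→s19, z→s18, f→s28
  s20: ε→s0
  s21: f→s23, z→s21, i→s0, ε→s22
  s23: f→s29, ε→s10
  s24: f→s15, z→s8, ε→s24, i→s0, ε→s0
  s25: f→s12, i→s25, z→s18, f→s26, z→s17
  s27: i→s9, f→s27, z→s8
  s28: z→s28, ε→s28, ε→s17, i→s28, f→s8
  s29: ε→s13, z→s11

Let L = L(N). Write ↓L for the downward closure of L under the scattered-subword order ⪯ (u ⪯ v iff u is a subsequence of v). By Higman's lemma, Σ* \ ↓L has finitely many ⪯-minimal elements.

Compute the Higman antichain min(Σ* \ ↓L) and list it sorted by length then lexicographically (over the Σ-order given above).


Antichain: [iff, zfiz, izizf, zffzz].

|Q|=30, |F|=14, |δ|=78 (17 ε).
min D↑ (14 st, q0=0, F={7}): 0:f→0,i→1,z→2 1:f→3,i→1,z→4 2:f→5,i→6,z→2 3:f→7,i→3,z→3 4:f→8,i→9,z→4 5:f→10,i→11,z→5 6:f→8,i→6,z→4 7:f→7,i→7,z→7 8:f→7,i→12,z→8 9:f→8,i→9,z→3 10:f→10,i→11,z→13 11:f→12,i→11,z→7 12:f→7,i→12,z→7 13:f→13,i→11,z→7 [Hopcroft].
'iff': |S_i|=[27, 21, 8, 1] end={s8} — reject; 3/3 deletions ∈↓L.
'zfiz': run [27, 25, 20, 14, 2] end={s11,s8} — reject; 4/4 single-dels accept.
'izizf': N↓-sim [27, 21, 8, 6, 5, 1] end={s8} ∉↓L; 5/5 single-dels accept.
'zffzz': N↓-sim [27, 25, 20, 17, 14, 2] end={s11,s8} ∉↓L; 5/5 del acc.
4 minimals (antichain).


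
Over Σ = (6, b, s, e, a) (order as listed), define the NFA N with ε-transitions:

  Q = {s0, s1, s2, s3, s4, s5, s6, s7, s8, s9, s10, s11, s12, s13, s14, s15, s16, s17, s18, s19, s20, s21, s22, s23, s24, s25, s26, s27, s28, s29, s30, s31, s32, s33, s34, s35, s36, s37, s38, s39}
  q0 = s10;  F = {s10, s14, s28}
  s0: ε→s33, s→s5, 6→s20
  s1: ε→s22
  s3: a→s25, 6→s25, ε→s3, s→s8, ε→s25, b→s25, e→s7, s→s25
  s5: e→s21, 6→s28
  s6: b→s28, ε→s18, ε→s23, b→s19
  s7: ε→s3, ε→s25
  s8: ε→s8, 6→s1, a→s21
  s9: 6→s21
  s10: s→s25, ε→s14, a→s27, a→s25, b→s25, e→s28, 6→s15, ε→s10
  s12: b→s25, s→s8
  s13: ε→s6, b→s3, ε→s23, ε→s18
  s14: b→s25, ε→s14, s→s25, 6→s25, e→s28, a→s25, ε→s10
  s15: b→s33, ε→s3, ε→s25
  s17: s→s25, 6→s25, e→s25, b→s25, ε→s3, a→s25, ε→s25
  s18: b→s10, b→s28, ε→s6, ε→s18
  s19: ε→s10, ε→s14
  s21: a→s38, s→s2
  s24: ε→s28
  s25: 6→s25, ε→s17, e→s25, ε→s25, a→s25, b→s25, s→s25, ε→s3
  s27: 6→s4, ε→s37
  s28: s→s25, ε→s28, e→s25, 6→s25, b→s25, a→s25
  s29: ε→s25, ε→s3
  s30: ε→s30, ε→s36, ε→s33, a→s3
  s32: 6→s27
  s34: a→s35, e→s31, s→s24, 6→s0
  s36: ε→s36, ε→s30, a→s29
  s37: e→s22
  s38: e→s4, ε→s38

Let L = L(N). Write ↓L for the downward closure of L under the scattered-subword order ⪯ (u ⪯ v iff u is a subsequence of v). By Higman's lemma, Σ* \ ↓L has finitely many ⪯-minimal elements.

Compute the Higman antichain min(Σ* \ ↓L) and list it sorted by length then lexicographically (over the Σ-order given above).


|Q|=40, |F|=3, |δ|=97 (38 ε).
min D↑ (3 st, q0=0, F={1}): 0:6→1,b→1,s→1,e→2,a→1 1:6→1,b→1,s→1,e→1,a→1 2:6→1,b→1,s→1,e→1,a→1 [Hopcroft].
'6': |S_i|=[18, 13] end={s1,s15,s17,s2,s21,s22,s25,s3,s33,s38,s4,s7,…} rej; 1/1 deletions ∈↓L.
'b': |S_i|=[18, 12] end={s1,s17,s2,s21,s22,s25,s3,s33,s38,s4,s7,s8} ∉↓L; 1/1 deletions ∈↓L.
's': |S_i|=[18, 11] end={s1,s17,s2,s21,s22,s25,s3,s38,s4,s7,s8} rej; 1/1 deletions ∈↓L.
'a': run [18, 13] end={s1,s17,s2,s21,s22,s25,s27,s3,s37,s38,s4,s7,…} — reject; 1/1 del acc.
'ee': N↓-sim [18, 12, 11] end={s1,s17,s2,s21,s22,s25,s3,s38,s4,s7,s8} ∉↓L; 2/2 deletions ∈↓L.
5 words, ⪯-incomp.

A = [6, b, s, a, ee].


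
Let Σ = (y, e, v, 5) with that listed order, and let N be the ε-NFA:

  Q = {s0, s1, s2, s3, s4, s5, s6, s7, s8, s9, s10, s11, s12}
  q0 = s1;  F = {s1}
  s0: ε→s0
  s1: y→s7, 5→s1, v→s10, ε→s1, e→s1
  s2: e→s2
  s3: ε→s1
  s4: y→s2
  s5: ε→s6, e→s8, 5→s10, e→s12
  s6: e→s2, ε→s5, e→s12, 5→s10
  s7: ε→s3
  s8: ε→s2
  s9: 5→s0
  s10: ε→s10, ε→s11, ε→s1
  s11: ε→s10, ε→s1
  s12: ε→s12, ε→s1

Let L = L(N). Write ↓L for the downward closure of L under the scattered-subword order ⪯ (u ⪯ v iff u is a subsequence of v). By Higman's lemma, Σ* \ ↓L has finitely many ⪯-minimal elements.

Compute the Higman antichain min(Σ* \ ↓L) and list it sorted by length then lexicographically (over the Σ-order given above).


|Q|=13, |F|=1, |δ|=27 (14 ε).
min D↑ (1 st, q0=0, F={}): 0:y→0,e→0,v→0,5→0 (ε-aug+det+¬).
L(D↑) = ∅ ⇒ ↓L = Σ*.

A = [].


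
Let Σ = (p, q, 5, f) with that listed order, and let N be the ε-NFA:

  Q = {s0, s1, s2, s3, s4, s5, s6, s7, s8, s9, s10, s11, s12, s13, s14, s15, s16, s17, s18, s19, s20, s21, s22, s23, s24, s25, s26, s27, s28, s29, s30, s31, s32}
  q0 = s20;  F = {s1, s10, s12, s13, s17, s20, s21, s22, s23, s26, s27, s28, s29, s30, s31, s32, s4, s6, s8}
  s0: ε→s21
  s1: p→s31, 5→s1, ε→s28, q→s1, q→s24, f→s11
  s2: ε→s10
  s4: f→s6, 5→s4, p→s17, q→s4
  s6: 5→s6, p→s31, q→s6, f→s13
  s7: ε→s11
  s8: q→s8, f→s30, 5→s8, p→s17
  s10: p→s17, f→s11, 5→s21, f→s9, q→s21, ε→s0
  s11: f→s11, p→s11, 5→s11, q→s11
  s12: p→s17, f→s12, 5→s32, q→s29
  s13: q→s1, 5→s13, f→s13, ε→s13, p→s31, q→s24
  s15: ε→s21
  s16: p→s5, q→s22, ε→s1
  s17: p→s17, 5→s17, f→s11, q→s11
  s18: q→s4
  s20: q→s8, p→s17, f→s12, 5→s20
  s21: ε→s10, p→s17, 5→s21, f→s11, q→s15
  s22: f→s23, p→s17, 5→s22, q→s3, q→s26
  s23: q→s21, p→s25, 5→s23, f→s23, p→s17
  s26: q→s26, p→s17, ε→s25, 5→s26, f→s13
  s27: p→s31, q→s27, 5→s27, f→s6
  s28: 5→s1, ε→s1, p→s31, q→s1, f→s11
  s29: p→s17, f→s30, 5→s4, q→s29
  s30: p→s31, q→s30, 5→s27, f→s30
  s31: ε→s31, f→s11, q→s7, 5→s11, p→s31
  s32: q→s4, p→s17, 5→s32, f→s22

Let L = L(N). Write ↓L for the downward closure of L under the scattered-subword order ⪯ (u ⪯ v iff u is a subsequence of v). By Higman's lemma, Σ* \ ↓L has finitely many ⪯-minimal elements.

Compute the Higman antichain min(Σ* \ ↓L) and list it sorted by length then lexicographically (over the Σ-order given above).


|Q|=33, |F|=19, |δ|=100 (12 ε).
min D↑ (18 st, q0=0, F={4}): 0:p→1,q→2,5→0,f→3 1:p→1,q→4,5→1,f→4 2:p→1,q→2,5→2,f→5 3:p→1,q→6,5→7,f→3 4:p→4,q→4,5→4,f→4 5:p→8,q→5,5→9,f→5 6:p→1,q→6,5→10,f→5 7:p→1,q→10,5→7,f→11 8:p→8,q→4,5→4,f→4 9:p→8,q→9,5→9,f→12 10:p→1,q→10,5→10,f→12 11:p→1,q→13,5→11,f→14 12:p→8,q→12,5→12,f→15 13:p→1,q→13,5→13,f→15 14:p→1,q→16,5→14,f→14 15:p→8,q→17,5→15,f→15 16:p→1,q→16,5→16,f→4 17:p→8,q→17,5→17,f→4 (ε-aug+det+¬).
'pq': N↓-sim [27, 5, 2] end={s11,s7} — reject; 2/2 del acc.
'pf': N↓-sim [27, 5, 1] end={s11} — reject; 2/2 deletions ∈↓L.
'qfp5': |S_i|=[27, 22, 11, 3, 1] end={s11} rej; 4/4 deletions ∈↓L.
'f5ffqf': run [27, 25, 22, 19, 15, 12, 2] end={s11,s9} rej; 6/6 del acc.
4 minimals (antichain).

Antichain: [pq, pf, qfp5, f5ffqf].


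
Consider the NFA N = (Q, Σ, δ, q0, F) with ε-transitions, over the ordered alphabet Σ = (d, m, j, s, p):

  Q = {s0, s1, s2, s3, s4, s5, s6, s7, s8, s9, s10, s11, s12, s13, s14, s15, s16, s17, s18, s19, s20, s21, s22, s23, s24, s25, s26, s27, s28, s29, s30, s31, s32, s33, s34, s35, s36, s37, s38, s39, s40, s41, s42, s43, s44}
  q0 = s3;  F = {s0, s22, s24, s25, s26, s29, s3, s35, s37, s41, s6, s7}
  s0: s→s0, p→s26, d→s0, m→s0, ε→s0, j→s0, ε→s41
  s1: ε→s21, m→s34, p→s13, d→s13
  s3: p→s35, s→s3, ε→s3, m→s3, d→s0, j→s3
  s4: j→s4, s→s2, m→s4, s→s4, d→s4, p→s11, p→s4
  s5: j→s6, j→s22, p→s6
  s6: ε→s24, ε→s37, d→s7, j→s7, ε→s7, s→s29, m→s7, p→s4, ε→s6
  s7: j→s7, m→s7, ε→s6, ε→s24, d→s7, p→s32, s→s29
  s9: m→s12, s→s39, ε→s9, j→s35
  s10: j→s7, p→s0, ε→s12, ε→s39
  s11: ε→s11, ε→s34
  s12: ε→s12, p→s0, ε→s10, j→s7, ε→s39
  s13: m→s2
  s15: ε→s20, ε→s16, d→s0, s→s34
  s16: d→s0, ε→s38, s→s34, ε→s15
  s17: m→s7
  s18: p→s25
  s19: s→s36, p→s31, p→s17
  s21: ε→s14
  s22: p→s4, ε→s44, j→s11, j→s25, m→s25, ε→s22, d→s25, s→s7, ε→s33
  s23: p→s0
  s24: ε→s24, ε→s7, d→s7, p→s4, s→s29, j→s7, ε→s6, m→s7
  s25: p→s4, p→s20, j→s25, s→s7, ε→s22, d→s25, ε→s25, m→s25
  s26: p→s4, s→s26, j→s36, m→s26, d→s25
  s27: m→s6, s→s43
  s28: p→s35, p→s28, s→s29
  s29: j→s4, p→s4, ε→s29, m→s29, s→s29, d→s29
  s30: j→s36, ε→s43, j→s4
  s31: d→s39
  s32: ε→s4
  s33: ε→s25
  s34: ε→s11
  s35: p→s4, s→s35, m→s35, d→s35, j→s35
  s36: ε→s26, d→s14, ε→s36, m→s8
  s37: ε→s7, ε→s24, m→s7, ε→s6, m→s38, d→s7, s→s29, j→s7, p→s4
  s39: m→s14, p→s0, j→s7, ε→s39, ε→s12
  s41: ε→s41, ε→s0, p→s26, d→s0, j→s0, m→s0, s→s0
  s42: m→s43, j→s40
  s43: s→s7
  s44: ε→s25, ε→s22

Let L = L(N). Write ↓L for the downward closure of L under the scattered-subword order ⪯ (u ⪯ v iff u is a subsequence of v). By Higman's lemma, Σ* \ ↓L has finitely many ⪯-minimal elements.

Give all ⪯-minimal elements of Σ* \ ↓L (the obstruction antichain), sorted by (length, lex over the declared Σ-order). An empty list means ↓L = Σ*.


Antichain: [pp, dpdssj].

|Q|=45, |F|=12, |δ|=157 (47 ε).
min D↑ (8 st, q0=0, F={4}): 0:d→1,m→0,j→0,s→0,p→2 1:d→1,m→1,j→1,s→1,p→3 2:d→2,m→2,j→2,s→2,p→4 3:d→5,m→3,j→3,s→3,p→4 4:d→4,m→4,j→4,s→4,p→4 5:d→5,m→5,j→5,s→6,p→4 6:d→6,m→6,j→6,s→7,p→4 7:d→7,m→7,j→4,s→7,p→4 (ε-aug+det+¬).
'pp': run [24, 21, 6] end={s11,s2,s20,s32,s34,s4} — reject; 2/2 single-dels accept.
'dpdssj': N↓-sim [24, 23, 20, 17, 11, 5, 4] end={s11,s2,s34,s4} rej; 6/6 del acc.
2 minimals (antichain).


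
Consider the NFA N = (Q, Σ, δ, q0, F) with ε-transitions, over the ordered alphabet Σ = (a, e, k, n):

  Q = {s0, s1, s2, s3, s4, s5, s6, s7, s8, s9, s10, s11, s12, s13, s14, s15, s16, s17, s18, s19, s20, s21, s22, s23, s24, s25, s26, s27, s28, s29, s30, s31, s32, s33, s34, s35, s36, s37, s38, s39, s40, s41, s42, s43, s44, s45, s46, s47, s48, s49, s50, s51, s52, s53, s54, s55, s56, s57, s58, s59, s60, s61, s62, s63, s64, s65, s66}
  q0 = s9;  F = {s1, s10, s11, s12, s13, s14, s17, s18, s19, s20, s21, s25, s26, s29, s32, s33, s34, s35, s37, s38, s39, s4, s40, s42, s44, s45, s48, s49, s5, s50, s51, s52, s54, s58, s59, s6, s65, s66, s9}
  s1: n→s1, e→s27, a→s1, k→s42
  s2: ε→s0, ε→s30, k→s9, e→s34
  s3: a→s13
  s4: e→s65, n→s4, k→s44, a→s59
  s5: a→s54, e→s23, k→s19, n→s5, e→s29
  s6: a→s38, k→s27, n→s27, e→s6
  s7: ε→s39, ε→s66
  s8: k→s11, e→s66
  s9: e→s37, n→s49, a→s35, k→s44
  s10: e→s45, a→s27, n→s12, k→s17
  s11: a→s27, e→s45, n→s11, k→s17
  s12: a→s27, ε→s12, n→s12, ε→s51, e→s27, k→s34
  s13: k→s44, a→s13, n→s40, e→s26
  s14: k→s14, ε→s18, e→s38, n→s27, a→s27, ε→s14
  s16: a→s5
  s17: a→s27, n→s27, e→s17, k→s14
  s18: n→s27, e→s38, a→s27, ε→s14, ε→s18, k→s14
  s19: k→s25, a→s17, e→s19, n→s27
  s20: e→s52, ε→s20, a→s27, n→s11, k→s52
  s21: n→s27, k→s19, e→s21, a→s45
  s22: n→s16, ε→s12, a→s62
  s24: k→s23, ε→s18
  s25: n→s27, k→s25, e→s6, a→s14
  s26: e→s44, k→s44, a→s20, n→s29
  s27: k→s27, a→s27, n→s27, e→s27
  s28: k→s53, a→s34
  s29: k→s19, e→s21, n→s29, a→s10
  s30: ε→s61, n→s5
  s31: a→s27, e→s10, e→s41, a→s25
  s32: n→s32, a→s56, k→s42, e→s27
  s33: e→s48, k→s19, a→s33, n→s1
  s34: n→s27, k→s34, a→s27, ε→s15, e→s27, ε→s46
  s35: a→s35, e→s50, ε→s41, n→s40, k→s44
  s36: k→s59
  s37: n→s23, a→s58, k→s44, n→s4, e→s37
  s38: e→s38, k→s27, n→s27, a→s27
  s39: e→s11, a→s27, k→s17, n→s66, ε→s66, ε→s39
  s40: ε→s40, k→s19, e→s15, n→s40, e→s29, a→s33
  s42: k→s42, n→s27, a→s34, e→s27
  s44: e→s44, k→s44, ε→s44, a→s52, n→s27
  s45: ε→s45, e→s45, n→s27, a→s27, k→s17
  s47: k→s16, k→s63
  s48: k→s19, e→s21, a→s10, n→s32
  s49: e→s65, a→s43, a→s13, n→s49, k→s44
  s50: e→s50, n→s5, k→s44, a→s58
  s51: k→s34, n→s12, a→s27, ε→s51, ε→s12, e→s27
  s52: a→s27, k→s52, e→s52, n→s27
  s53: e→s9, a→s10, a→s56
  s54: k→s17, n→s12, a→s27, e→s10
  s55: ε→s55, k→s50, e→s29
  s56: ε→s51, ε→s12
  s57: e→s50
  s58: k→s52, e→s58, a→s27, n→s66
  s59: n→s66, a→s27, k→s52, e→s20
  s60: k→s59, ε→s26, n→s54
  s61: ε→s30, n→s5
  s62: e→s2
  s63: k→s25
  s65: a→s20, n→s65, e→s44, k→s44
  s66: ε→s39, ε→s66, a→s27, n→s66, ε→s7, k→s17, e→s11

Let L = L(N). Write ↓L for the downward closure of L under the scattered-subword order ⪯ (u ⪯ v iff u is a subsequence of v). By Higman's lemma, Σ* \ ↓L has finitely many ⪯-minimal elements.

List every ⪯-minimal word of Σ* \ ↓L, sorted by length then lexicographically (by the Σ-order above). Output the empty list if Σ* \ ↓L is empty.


Antichain: [kn, eaa, kaa, neen, anane, ankkek].

|Q|=67, |F|=39, |δ|=226 (32 ε).
min D↑ (37 st, q0=0, F={10}): 0:a→1,e→2,k→3,n→4 1:a→1,e→5,k→3,n→6 2:a→7,e→2,k→3,n→8 3:a→9,e→3,k→3,n→10 4:a→11,e→12,k→3,n→4 5:a→7,e→5,k→3,n→13 6:a→14,e→15,k→16,n→6 7:a→10,e→7,k→9,n→17 8:a→18,e→12,k→3,n→8 9:a→10,e→9,k→9,n→10 10:a→10,e→10,k→10,n→10 11:a→11,e→19,k→3,n→6 12:a→20,e→3,k→3,n→12 13:a→21,e→15,k→16,n→13 14:a→14,e→22,k→16,n→23 15:a→24,e→25,k→16,n→15 16:a→26,e→16,k→27,n→10 17:a→10,e→28,k→26,n→17 18:a→10,e→20,k→9,n→17 19:a→20,e→3,k→3,n→15 20:a→10,e→9,k→9,n→28 21:a→10,e→24,k→26,n→29 22:a→24,e→25,k→16,n→30 23:a→23,e→10,k→31,n→23 24:a→10,e→32,k→26,n→29 25:a→32,e→25,k→16,n→10 26:a→10,e→26,k→33,n→10 27:a→33,e→34,k→27,n→10 28:a→10,e→32,k→26,n→28 29:a→10,e→10,k→35,n→29 30:a→29,e→10,k→31,n→30 31:a→35,e→10,k→31,n→10 32:a→10,e→32,k→26,n→10 33:a→10,e→36,k→33,n→10 34:a→36,e→34,k→10,n→10 35:a→10,e→10,k→35,n→10 36:a→10,e→36,k→10,n→10 [Hopcroft].
'kn': N↓-sim [47, 14, 1] end={s27} rej; 2/2 del acc.
'eaa': N↓-sim [47, 38, 22, 1] end={s27} ∉↓L; 3/3 single-dels accept.
'kaa': run [47, 14, 9, 1] end={s27} — reject; 3/3 single-dels accept.
'neen': |S_i|=[47, 41, 28, 12, 1] end={s27} rej; 4/4 deletions ∈↓L.
'anane': N↓-sim [47, 42, 31, 23, 10, 1] end={s27} — reject; 5/5 del acc.
'ankkek': N↓-sim [47, 42, 31, 12, 10, 3, 1] end={s27} ∉↓L; 6/6 single-dels accept.
6 words, ⪯-incomp.
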